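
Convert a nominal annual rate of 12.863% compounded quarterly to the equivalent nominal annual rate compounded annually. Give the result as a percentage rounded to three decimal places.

EAR = (1 + 0.12863/4)^4 − 1 = 0.134969.
Compounded annually, the equivalent nominal rate is the EAR itself: 13.497%.

13.497%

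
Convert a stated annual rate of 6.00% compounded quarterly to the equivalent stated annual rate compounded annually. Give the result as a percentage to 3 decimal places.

EAR = (1 + 0.0600/4)^4 − 1 = 0.061364.
Compounded annually, the equivalent nominal rate is the EAR itself: 6.136%.

6.136%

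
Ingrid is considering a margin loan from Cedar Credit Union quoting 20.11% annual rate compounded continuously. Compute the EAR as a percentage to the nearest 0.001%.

With continuous compounding, EAR = e^0.2011 − 1.
e^0.2011 = 1.222747, so EAR = 0.222747 = 22.275%.

22.275%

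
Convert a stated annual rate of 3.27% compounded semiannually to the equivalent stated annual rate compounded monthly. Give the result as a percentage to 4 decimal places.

3.2479%

EAR = (1 + 0.0327/2)^2 − 1 = 0.032967.
Solve (1 + r/12)^12 = 1.032967: r/12 = 1.032967^(1/12) − 1 = 0.002707, so r = 0.032479 = 3.2479%.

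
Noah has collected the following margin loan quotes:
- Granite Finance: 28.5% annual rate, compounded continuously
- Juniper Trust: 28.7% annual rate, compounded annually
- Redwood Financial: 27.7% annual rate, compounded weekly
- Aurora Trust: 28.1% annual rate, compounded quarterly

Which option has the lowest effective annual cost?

Granite Finance: e^0.285 − 1 = 32.976%
Juniper Trust: compounded annually, EAR = 28.700%
Redwood Financial: (1 + 0.277/52)^52 − 1 = 31.820%
Aurora Trust: (1 + 0.281/4)^4 − 1 = 31.202%
The lowest effective annual rate is Juniper Trust at 28.700%.

Juniper Trust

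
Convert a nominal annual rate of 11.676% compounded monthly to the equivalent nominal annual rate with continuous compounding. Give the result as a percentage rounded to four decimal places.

11.6196%

EAR = (1 + 0.11676/12)^12 − 1 = 0.123216.
Equivalent continuous rate: r = ln(1 + 0.123216) = 0.116196 = 11.6196%.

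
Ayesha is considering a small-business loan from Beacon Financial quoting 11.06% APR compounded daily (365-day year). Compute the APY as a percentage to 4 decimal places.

11.6929%

EAR = (1 + 0.1106/365)^365 − 1.
= (1 + 0.000303)^365 − 1 = 1.116929 − 1 = 11.6929%.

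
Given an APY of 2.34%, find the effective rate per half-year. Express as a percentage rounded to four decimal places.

1.1632%

The per-half-year rate i satisfies (1 + i)^2 = 1 + 0.0234.
i = 1.0234^(1/2) − 1 = 0.0116323 = 1.1632%.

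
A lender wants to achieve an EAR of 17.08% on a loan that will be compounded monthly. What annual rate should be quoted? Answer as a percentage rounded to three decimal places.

(1 + r/12)^12 − 1 = 0.1708, so 1 + r/12 = 1.1708^(1/12).
r/12 = 0.013227, so r = 0.158728 = 15.873%.

15.873%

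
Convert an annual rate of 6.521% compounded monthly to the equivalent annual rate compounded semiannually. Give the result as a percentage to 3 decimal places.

EAR = (1 + 0.06521/12)^12 − 1 = 0.067195.
Solve (1 + r/2)^2 = 1.067195: r/2 = 1.067195^(1/2) − 1 = 0.033051, so r = 0.066102 = 6.610%.

6.610%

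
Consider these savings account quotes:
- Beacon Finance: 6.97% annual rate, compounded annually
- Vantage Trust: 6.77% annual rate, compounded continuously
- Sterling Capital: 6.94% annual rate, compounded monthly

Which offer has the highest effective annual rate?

Beacon Finance: compounded annually, EAR = 6.970%
Vantage Trust: e^0.0677 − 1 = 7.004%
Sterling Capital: (1 + 0.0694/12)^12 − 1 = 7.165%
The highest effective annual rate is Sterling Capital at 7.165%.

Sterling Capital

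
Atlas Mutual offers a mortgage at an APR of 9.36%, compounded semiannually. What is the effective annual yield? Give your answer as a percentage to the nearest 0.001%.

9.579%

EAR = (1 + 0.0936/2)^2 − 1.
= (1 + 0.046800)^2 − 1 = 1.095790 − 1 = 9.579%.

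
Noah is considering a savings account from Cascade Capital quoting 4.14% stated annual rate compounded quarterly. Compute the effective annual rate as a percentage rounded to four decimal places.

4.2047%

EAR = (1 + 0.0414/4)^4 − 1.
= (1 + 0.010350)^4 − 1 = 1.042047 − 1 = 4.2047%.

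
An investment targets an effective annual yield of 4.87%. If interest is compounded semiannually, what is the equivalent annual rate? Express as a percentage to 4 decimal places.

4.8121%

(1 + r/2)^2 − 1 = 0.0487, so 1 + r/2 = 1.0487^(1/2).
r/2 = 0.024061, so r = 0.048121 = 4.8121%.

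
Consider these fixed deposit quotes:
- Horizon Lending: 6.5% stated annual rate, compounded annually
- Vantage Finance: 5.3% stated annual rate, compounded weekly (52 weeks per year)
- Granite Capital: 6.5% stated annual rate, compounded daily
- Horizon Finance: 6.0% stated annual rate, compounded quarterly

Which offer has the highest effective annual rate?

Granite Capital

Horizon Lending: compounded annually, EAR = 6.500%
Vantage Finance: (1 + 0.053/52)^52 − 1 = 5.440%
Granite Capital: (1 + 0.065/365)^365 − 1 = 6.715%
Horizon Finance: (1 + 0.060/4)^4 − 1 = 6.136%
The highest effective annual rate is Granite Capital at 6.715%.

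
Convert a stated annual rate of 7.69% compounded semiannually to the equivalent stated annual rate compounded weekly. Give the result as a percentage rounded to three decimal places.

EAR = (1 + 0.0769/2)^2 − 1 = 0.078378.
Solve (1 + r/52)^52 = 1.078378: r/52 = 1.078378^(1/52) − 1 = 0.001452, so r = 0.075513 = 7.551%.

7.551%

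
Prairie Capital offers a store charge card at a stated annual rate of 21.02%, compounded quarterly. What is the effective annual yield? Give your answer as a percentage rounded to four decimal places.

22.7357%

EAR = (1 + 0.2102/4)^4 − 1.
= (1 + 0.052550)^4 − 1 = 1.227357 − 1 = 22.7357%.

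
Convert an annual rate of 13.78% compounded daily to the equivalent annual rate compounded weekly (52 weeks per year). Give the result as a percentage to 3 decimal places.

EAR = (1 + 0.1378/365)^365 − 1 = 0.147716.
Solve (1 + r/52)^52 = 1.147716: r/52 = 1.147716^(1/52) − 1 = 0.002653, so r = 0.137957 = 13.796%.

13.796%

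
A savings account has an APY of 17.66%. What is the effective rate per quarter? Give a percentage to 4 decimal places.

4.1495%

The per-quarter rate i satisfies (1 + i)^4 = 1 + 0.1766.
i = 1.1766^(1/4) − 1 = 0.0414951 = 4.1495%.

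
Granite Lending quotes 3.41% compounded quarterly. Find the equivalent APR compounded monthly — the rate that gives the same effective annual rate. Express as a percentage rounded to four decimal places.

3.4004%

EAR = (1 + 0.0341/4)^4 − 1 = 0.034539.
Solve (1 + r/12)^12 = 1.034539: r/12 = 1.034539^(1/12) − 1 = 0.002834, so r = 0.034004 = 3.4004%.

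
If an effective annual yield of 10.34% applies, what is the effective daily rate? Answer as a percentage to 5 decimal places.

The per-day rate i satisfies (1 + i)^365 = 1 + 0.1034.
i = 1.1034^(1/365) − 1 = 0.0002696 = 0.02696%.

0.02696%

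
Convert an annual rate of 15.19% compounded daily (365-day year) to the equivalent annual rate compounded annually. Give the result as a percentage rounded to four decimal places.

16.4007%

EAR = (1 + 0.1519/365)^365 − 1 = 0.164007.
Compounded annually, the equivalent nominal rate is the EAR itself: 16.4007%.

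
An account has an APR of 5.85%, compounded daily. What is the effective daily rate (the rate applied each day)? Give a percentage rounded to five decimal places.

With a nominal annual rate compounded daily, the periodic rate is the nominal rate divided by 365.
i = 0.0585 / 365 = 0.0001603 = 0.01603%.

0.01603%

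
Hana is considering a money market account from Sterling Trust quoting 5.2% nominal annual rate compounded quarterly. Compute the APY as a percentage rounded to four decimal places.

5.3023%

EAR = (1 + 0.052/4)^4 − 1.
= (1 + 0.013000)^4 − 1 = 1.053023 − 1 = 5.3023%.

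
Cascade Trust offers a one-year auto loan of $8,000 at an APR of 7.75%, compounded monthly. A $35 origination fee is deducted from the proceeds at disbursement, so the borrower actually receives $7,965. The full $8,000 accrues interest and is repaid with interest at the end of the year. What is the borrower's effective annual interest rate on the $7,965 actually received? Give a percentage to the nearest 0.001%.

Amount owed after one year: 8,000 × (1 + 0.0775/12)^12 = 8,000 × 1.080313 = $8,642.50.
Effective rate on net proceeds: 8,642.50 / 7,965 − 1 = 0.085060 = 8.506%.

8.506%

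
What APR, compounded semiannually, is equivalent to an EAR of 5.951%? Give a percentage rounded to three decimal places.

5.865%

(1 + r/2)^2 − 1 = 0.05951, so 1 + r/2 = 1.05951^(1/2).
r/2 = 0.029325, so r = 0.058650 = 5.865%.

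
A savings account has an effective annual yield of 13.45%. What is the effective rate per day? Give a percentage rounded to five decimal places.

The per-day rate i satisfies (1 + i)^365 = 1 + 0.1345.
i = 1.1345^(1/365) − 1 = 0.0003458 = 0.03458%.

0.03458%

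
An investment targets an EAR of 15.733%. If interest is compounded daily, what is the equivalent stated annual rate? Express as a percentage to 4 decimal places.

(1 + r/365)^365 − 1 = 0.15733, so 1 + r/365 = 1.15733^(1/365).
r/365 = 0.000400, so r = 0.146145 = 14.6145%.

14.6145%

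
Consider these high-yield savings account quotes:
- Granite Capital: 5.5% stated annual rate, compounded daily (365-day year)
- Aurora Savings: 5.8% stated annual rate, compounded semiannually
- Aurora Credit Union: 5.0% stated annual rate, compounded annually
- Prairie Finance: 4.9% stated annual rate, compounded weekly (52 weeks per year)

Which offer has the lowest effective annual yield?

Aurora Credit Union

Granite Capital: (1 + 0.055/365)^365 − 1 = 5.654%
Aurora Savings: (1 + 0.058/2)^2 − 1 = 5.884%
Aurora Credit Union: compounded annually, EAR = 5.000%
Prairie Finance: (1 + 0.049/52)^52 − 1 = 5.020%
The lowest effective annual rate is Aurora Credit Union at 5.000%.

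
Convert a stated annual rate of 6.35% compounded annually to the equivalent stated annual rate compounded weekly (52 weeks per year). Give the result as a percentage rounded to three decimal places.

Compounded annually, EAR = nominal = 0.063500.
Solve (1 + r/52)^52 = 1.063500: r/52 = 1.063500^(1/52) − 1 = 0.001185, so r = 0.061602 = 6.160%.

6.160%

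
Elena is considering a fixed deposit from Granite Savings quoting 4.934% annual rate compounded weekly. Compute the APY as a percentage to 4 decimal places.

5.0553%

EAR = (1 + 0.04934/52)^52 − 1.
= (1 + 0.000949)^52 − 1 = 1.050553 − 1 = 5.0553%.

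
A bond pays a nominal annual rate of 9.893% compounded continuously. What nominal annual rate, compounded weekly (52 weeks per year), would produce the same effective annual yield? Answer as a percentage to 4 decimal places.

EAR under continuous compounding: e^0.09893 − 1 = 0.103989.
Solve (1 + r/52)^52 = 1.103989: r/52 = 1.103989^(1/52) − 1 = 0.001904, so r = 0.099024 = 9.9024%.

9.9024%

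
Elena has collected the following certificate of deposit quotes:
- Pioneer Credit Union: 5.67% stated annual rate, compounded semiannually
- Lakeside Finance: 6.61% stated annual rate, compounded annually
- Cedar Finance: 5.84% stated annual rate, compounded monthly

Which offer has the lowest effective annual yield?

Pioneer Credit Union

Pioneer Credit Union: (1 + 0.0567/2)^2 − 1 = 5.750%
Lakeside Finance: compounded annually, EAR = 6.610%
Cedar Finance: (1 + 0.0584/12)^12 − 1 = 5.999%
The lowest effective annual rate is Pioneer Credit Union at 5.750%.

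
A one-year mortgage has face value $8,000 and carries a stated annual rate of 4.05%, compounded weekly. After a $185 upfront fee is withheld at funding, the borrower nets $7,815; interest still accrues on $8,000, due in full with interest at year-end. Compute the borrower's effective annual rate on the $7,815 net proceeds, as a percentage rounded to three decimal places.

Amount owed after one year: 8,000 × (1 + 0.0405/52)^52 = 8,000 × 1.041315 = $8,330.52.
Effective rate on net proceeds: 8,330.52 / 7,815 − 1 = 0.065965 = 6.597%.

6.597%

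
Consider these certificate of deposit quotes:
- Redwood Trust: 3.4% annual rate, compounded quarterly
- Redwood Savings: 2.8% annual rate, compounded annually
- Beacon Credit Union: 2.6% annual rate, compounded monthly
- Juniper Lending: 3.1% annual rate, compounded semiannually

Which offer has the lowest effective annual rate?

Redwood Trust: (1 + 0.034/4)^4 − 1 = 3.444%
Redwood Savings: compounded annually, EAR = 2.800%
Beacon Credit Union: (1 + 0.026/12)^12 − 1 = 2.631%
Juniper Lending: (1 + 0.031/2)^2 − 1 = 3.124%
The lowest effective annual rate is Beacon Credit Union at 2.631%.

Beacon Credit Union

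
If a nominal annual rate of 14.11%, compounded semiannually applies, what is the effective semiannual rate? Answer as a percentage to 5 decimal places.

With a nominal annual rate compounded semiannually, the periodic rate is the nominal rate divided by 2.
i = 0.1411 / 2 = 0.0705500 = 7.05500%.

7.05500%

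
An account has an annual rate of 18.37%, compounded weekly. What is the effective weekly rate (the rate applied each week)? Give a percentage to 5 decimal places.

0.35327%

With a nominal annual rate compounded weekly, the periodic rate is the nominal rate divided by 52.
i = 0.1837 / 52 = 0.0035327 = 0.35327%.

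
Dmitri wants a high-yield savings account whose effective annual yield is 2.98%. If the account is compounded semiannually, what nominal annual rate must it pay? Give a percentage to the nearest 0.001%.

2.958%

(1 + r/2)^2 − 1 = 0.0298, so 1 + r/2 = 1.0298^(1/2).
r/2 = 0.014791, so r = 0.029581 = 2.958%.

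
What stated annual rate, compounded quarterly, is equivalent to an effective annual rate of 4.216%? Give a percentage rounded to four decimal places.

(1 + r/4)^4 − 1 = 0.04216, so 1 + r/4 = 1.04216^(1/4).
r/4 = 0.010377, so r = 0.041509 = 4.1509%.

4.1509%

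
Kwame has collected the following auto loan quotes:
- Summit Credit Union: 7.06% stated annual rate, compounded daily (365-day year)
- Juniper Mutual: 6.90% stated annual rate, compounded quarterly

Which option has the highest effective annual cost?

Summit Credit Union

Summit Credit Union: (1 + 0.0706/365)^365 − 1 = 7.314%
Juniper Mutual: (1 + 0.0690/4)^4 − 1 = 7.081%
The highest effective annual rate is Summit Credit Union at 7.314%.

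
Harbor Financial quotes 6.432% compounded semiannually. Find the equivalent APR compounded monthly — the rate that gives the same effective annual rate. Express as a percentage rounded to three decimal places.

EAR = (1 + 0.06432/2)^2 − 1 = 0.065354.
Solve (1 + r/12)^12 = 1.065354: r/12 = 1.065354^(1/12) − 1 = 0.005290, so r = 0.063475 = 6.347%.

6.347%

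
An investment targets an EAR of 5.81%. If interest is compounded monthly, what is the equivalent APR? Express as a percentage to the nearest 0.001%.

5.661%

(1 + r/12)^12 − 1 = 0.0581, so 1 + r/12 = 1.0581^(1/12).
r/12 = 0.004717, so r = 0.056608 = 5.661%.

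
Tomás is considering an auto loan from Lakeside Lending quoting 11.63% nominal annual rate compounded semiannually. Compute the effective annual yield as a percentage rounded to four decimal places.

11.9681%

EAR = (1 + 0.1163/2)^2 − 1.
= (1 + 0.058150)^2 − 1 = 1.119681 − 1 = 11.9681%.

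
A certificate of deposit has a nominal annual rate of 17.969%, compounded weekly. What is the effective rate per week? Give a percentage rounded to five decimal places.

With a nominal annual rate compounded weekly, the periodic rate is the nominal rate divided by 52.
i = 0.17969 / 52 = 0.0034556 = 0.34556%.

0.34556%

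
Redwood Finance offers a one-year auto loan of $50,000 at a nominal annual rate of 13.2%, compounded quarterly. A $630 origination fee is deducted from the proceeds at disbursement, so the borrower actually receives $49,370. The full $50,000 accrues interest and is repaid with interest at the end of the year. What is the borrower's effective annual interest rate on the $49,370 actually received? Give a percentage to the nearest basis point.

15.32%

Amount owed after one year: 50,000 × (1 + 0.132/4)^4 = 50,000 × 1.138679 = $56,933.95.
Effective rate on net proceeds: 56,933.95 / 49,370 − 1 = 0.153209 = 15.32%.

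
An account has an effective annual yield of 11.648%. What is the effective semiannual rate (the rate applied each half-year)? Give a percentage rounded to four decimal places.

The per-half-year rate i satisfies (1 + i)^2 = 1 + 0.11648.
i = 1.11648^(1/2) − 1 = 0.0566362 = 5.6636%.

5.6636%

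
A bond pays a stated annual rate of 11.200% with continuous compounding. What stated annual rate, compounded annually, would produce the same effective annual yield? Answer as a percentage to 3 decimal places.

EAR under continuous compounding: e^0.11200 − 1 = 0.118513.
Compounded annually, the equivalent nominal rate is the EAR itself: 11.851%.

11.851%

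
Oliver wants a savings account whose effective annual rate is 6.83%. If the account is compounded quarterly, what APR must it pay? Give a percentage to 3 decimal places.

(1 + r/4)^4 − 1 = 0.0683, so 1 + r/4 = 1.0683^(1/4).
r/4 = 0.016654, so r = 0.066617 = 6.662%.

6.662%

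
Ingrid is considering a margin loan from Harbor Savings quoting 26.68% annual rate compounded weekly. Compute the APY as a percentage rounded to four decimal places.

EAR = (1 + 0.2668/52)^52 − 1.
= 1.304889 − 1 = 30.4889%.

30.4889%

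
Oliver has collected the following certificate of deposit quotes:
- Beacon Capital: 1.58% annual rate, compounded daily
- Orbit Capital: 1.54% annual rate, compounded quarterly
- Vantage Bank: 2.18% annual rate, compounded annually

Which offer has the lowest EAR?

Orbit Capital

Beacon Capital: (1 + 0.0158/365)^365 − 1 = 1.593%
Orbit Capital: (1 + 0.0154/4)^4 − 1 = 1.549%
Vantage Bank: compounded annually, EAR = 2.180%
The lowest effective annual rate is Orbit Capital at 1.549%.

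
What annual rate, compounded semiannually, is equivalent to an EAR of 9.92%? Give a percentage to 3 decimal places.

9.685%

(1 + r/2)^2 − 1 = 0.0992, so 1 + r/2 = 1.0992^(1/2).
r/2 = 0.048427, so r = 0.096855 = 9.685%.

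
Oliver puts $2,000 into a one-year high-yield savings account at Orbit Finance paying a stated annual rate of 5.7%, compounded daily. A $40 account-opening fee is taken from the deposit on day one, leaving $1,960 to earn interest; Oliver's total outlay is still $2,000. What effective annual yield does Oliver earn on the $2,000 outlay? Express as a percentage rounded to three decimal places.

Value after one year: 1,960 × (1 + 0.057/365)^365 = 1,960 × 1.058651 = $2,074.96.
Effective yield on the $2,000 outlay: 2,074.96 / 2,000 − 1 = 0.037478 = 3.748%.

3.748%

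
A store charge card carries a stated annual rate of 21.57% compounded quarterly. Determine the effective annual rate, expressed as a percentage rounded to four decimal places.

EAR = (1 + 0.2157/4)^4 − 1.
= 1.233783 − 1 = 23.3783%.

23.3783%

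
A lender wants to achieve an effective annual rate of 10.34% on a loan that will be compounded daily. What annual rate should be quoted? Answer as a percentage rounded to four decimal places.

(1 + r/365)^365 − 1 = 0.1034, so 1 + r/365 = 1.1034^(1/365).
r/365 = 0.000270, so r = 0.098410 = 9.8410%.

9.8410%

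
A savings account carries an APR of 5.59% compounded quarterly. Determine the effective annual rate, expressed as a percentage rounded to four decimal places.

EAR = (1 + 0.0559/4)^4 − 1.
= (1 + 0.013975)^4 − 1 = 1.057083 − 1 = 5.7083%.

5.7083%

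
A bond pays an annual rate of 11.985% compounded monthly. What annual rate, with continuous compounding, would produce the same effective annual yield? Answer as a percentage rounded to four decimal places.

11.9255%

EAR = (1 + 0.11985/12)^12 − 1 = 0.126658.
Equivalent continuous rate: r = ln(1 + 0.126658) = 0.119255 = 11.9255%.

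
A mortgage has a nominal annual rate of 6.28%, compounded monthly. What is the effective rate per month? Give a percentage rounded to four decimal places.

With a nominal annual rate compounded monthly, the periodic rate is the nominal rate divided by 12.
i = 0.0628 / 12 = 0.0052333 = 0.5233%.

0.5233%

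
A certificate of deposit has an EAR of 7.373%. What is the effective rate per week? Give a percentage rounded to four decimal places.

0.1369%

The per-week rate i satisfies (1 + i)^52 = 1 + 0.07373.
i = 1.07373^(1/52) − 1 = 0.0013690 = 0.1369%.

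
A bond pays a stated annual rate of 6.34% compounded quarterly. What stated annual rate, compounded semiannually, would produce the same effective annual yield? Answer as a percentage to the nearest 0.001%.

EAR = (1 + 0.0634/4)^4 − 1 = 0.064923.
Solve (1 + r/2)^2 = 1.064923: r/2 = 1.064923^(1/2) − 1 = 0.031951, so r = 0.063902 = 6.390%.

6.390%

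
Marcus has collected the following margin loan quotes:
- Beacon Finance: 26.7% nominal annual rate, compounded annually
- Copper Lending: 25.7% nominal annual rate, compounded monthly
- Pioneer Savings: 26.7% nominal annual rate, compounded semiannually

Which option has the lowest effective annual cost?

Beacon Finance: compounded annually, EAR = 26.700%
Copper Lending: (1 + 0.257/12)^12 − 1 = 28.954%
Pioneer Savings: (1 + 0.267/2)^2 − 1 = 28.482%
The lowest effective annual rate is Beacon Finance at 26.700%.

Beacon Finance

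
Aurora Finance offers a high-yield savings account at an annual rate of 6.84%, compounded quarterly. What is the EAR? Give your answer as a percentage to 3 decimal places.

EAR = (1 + 0.0684/4)^4 − 1.
= (1 + 0.017100)^4 − 1 = 1.070175 − 1 = 7.017%.

7.017%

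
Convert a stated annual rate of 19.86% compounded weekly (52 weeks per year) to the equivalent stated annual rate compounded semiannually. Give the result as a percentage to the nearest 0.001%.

EAR = (1 + 0.1986/52)^52 − 1 = 0.219233.
Solve (1 + r/2)^2 = 1.219233: r/2 = 1.219233^(1/2) − 1 = 0.104189, so r = 0.208377 = 20.838%.

20.838%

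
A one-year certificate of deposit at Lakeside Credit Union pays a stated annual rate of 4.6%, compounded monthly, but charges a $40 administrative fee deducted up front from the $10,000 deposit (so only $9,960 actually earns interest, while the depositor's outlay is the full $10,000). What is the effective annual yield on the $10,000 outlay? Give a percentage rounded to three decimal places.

4.279%

Value after one year: 9,960 × (1 + 0.046/12)^12 = 9,960 × 1.046982 = $10,427.94.
Effective yield on the $10,000 outlay: 10,427.94 / 10,000 − 1 = 0.042794 = 4.279%.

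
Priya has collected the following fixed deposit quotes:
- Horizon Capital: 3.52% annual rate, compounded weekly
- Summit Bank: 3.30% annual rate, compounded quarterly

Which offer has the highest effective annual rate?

Horizon Capital: (1 + 0.0352/52)^52 − 1 = 3.581%
Summit Bank: (1 + 0.0330/4)^4 − 1 = 3.341%
The highest effective annual rate is Horizon Capital at 3.581%.

Horizon Capital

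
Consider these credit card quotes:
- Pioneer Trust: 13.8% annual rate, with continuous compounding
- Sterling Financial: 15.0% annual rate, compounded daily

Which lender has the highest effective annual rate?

Sterling Financial

Pioneer Trust: e^0.138 − 1 = 14.798%
Sterling Financial: (1 + 0.150/365)^365 − 1 = 16.180%
The highest effective annual rate is Sterling Financial at 16.180%.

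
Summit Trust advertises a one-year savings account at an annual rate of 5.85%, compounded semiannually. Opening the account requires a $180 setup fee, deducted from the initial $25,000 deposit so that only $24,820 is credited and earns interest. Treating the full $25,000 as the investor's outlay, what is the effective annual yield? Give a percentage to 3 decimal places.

5.173%

Value after one year: 24,820 × (1 + 0.0585/2)^2 = 24,820 × 1.059356 = $26,293.21.
Effective yield on the $25,000 outlay: 26,293.21 / 25,000 − 1 = 0.051728 = 5.173%.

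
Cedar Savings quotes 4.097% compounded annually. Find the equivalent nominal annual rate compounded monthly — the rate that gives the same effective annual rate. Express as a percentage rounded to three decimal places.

Compounded annually, EAR = nominal = 0.040970.
Solve (1 + r/12)^12 = 1.040970: r/12 = 1.040970^(1/12) − 1 = 0.003352, so r = 0.040220 = 4.022%.

4.022%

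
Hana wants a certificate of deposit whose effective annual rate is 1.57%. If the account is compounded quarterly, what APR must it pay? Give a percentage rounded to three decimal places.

1.561%

(1 + r/4)^4 − 1 = 0.0157, so 1 + r/4 = 1.0157^(1/4).
r/4 = 0.003902, so r = 0.015608 = 1.561%.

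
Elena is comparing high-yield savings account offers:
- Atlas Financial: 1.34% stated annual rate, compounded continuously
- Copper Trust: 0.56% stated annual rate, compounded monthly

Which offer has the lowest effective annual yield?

Atlas Financial: e^0.0134 − 1 = 1.349%
Copper Trust: (1 + 0.0056/12)^12 − 1 = 0.561%
The lowest effective annual rate is Copper Trust at 0.561%.

Copper Trust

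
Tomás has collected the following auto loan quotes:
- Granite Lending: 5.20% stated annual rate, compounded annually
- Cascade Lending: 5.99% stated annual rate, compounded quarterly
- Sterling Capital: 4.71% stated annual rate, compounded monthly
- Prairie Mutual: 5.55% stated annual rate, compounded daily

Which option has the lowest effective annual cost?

Sterling Capital

Granite Lending: compounded annually, EAR = 5.200%
Cascade Lending: (1 + 0.0599/4)^4 − 1 = 6.126%
Sterling Capital: (1 + 0.0471/12)^12 − 1 = 4.813%
Prairie Mutual: (1 + 0.0555/365)^365 − 1 = 5.706%
The lowest effective annual rate is Sterling Capital at 4.813%.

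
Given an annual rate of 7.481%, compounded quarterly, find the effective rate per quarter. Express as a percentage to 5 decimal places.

With a nominal annual rate compounded quarterly, the periodic rate is the nominal rate divided by 4.
i = 0.07481 / 4 = 0.0187025 = 1.87025%.

1.87025%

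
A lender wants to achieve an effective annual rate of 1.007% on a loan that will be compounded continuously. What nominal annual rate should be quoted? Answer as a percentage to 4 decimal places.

1.0020%

Continuous: nominal r satisfies e^r − 1 = 0.01007.
r = ln(1 + 0.01007) = ln(1.01007) = 0.010020 = 1.0020%.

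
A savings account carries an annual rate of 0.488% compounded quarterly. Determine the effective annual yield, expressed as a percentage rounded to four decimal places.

EAR = (1 + 0.00488/4)^4 − 1.
= (1 + 0.001220)^4 − 1 = 1.004889 − 1 = 0.4889%.

0.4889%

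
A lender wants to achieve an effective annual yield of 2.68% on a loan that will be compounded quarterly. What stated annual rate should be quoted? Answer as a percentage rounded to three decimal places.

2.653%

(1 + r/4)^4 − 1 = 0.0268, so 1 + r/4 = 1.0268^(1/4).
r/4 = 0.006634, so r = 0.026535 = 2.653%.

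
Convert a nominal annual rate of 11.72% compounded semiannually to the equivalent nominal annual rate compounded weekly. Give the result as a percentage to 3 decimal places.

11.402%

EAR = (1 + 0.1172/2)^2 − 1 = 0.120634.
Solve (1 + r/52)^52 = 1.120634: r/52 = 1.120634^(1/52) − 1 = 0.002193, so r = 0.114019 = 11.402%.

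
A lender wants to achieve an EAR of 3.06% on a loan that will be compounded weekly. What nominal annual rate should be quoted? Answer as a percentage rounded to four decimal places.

3.0150%

(1 + r/52)^52 − 1 = 0.0306, so 1 + r/52 = 1.0306^(1/52).
r/52 = 0.000580, so r = 0.030150 = 3.0150%.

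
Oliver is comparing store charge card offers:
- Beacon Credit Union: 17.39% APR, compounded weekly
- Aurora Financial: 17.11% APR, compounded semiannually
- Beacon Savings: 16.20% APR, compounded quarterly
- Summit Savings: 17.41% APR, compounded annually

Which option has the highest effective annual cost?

Beacon Credit Union

Beacon Credit Union: (1 + 0.1739/52)^52 − 1 = 18.959%
Aurora Financial: (1 + 0.1711/2)^2 − 1 = 17.842%
Beacon Savings: (1 + 0.1620/4)^4 − 1 = 17.211%
Summit Savings: compounded annually, EAR = 17.410%
The highest effective annual rate is Beacon Credit Union at 18.959%.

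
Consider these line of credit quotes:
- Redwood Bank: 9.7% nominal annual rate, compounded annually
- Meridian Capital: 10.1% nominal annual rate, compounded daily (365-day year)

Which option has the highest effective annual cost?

Redwood Bank: compounded annually, EAR = 9.700%
Meridian Capital: (1 + 0.101/365)^365 − 1 = 10.626%
The highest effective annual rate is Meridian Capital at 10.626%.

Meridian Capital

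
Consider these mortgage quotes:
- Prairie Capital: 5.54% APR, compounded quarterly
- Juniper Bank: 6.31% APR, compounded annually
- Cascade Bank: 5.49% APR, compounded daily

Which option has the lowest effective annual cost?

Cascade Bank

Prairie Capital: (1 + 0.0554/4)^4 − 1 = 5.656%
Juniper Bank: compounded annually, EAR = 6.310%
Cascade Bank: (1 + 0.0549/365)^365 − 1 = 5.643%
The lowest effective annual rate is Cascade Bank at 5.643%.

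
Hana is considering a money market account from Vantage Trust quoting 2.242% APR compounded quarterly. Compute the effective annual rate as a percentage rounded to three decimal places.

EAR = (1 + 0.02242/4)^4 − 1.
= (1 + 0.005605)^4 − 1 = 1.022609 − 1 = 2.261%.

2.261%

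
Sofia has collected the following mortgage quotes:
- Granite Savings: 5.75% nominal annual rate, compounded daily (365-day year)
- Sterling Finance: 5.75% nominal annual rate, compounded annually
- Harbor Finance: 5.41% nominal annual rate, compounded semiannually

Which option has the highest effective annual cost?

Granite Savings: (1 + 0.0575/365)^365 − 1 = 5.918%
Sterling Finance: compounded annually, EAR = 5.750%
Harbor Finance: (1 + 0.0541/2)^2 − 1 = 5.483%
The highest effective annual rate is Granite Savings at 5.918%.

Granite Savings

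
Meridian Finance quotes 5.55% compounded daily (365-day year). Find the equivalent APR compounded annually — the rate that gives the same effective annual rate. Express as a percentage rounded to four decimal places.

5.7065%

EAR = (1 + 0.0555/365)^365 − 1 = 0.057065.
Compounded annually, the equivalent nominal rate is the EAR itself: 5.7065%.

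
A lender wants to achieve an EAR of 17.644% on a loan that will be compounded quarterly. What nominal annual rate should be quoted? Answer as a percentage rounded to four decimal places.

16.5839%

(1 + r/4)^4 − 1 = 0.17644, so 1 + r/4 = 1.17644^(1/4).
r/4 = 0.041460, so r = 0.165839 = 16.5839%.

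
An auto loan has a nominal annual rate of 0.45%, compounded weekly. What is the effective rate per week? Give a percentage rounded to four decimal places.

0.0087%

With a nominal annual rate compounded weekly, the periodic rate is the nominal rate divided by 52.
i = 0.0045 / 52 = 0.0000865 = 0.0087%.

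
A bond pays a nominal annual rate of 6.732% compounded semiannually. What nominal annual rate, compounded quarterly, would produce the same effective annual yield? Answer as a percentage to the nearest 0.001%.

EAR = (1 + 0.06732/2)^2 − 1 = 0.068453.
Solve (1 + r/4)^4 = 1.068453: r/4 = 1.068453^(1/4) − 1 = 0.016691, so r = 0.066763 = 6.676%.

6.676%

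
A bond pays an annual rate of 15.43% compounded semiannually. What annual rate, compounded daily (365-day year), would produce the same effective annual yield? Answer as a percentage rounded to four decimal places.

14.8668%

EAR = (1 + 0.1543/2)^2 − 1 = 0.160252.
Solve (1 + r/365)^365 = 1.160252: r/365 = 1.160252^(1/365) − 1 = 0.000407, so r = 0.148668 = 14.8668%.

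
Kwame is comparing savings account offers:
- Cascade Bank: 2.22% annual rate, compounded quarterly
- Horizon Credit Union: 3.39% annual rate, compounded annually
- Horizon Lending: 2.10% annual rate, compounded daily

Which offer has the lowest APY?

Horizon Lending

Cascade Bank: (1 + 0.0222/4)^4 − 1 = 2.239%
Horizon Credit Union: compounded annually, EAR = 3.390%
Horizon Lending: (1 + 0.0210/365)^365 − 1 = 2.122%
The lowest effective annual rate is Horizon Lending at 2.122%.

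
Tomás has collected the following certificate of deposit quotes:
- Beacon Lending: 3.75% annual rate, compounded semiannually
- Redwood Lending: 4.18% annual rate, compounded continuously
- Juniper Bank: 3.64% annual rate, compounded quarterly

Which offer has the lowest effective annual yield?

Juniper Bank

Beacon Lending: (1 + 0.0375/2)^2 − 1 = 3.785%
Redwood Lending: e^0.0418 − 1 = 4.269%
Juniper Bank: (1 + 0.0364/4)^4 − 1 = 3.690%
The lowest effective annual rate is Juniper Bank at 3.690%.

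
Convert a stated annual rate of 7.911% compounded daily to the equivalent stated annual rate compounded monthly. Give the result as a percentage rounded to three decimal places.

7.936%

EAR = (1 + 0.07911/365)^365 − 1 = 0.082314.
Solve (1 + r/12)^12 = 1.082314: r/12 = 1.082314^(1/12) − 1 = 0.006614, so r = 0.079363 = 7.936%.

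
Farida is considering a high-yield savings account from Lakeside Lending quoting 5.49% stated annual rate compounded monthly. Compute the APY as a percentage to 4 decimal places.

EAR = (1 + 0.0549/12)^12 − 1.
= (1 + 0.004575)^12 − 1 = 1.056303 − 1 = 5.6303%.

5.6303%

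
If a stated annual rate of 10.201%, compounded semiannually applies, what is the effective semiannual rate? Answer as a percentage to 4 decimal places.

With a nominal annual rate compounded semiannually, the periodic rate is the nominal rate divided by 2.
i = 0.10201 / 2 = 0.0510050 = 5.1005%.

5.1005%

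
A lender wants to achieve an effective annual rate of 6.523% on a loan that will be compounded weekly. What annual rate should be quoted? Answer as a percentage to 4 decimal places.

6.3229%

(1 + r/52)^52 − 1 = 0.06523, so 1 + r/52 = 1.06523^(1/52).
r/52 = 0.001216, so r = 0.063229 = 6.3229%.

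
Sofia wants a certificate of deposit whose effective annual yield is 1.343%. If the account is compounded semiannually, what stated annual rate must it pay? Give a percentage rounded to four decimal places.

1.3385%

(1 + r/2)^2 − 1 = 0.01343, so 1 + r/2 = 1.01343^(1/2).
r/2 = 0.006693, so r = 0.013385 = 1.3385%.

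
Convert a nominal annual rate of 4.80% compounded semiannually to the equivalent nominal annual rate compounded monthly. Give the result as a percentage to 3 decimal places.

4.753%

EAR = (1 + 0.0480/2)^2 − 1 = 0.048576.
Solve (1 + r/12)^12 = 1.048576: r/12 = 1.048576^(1/12) − 1 = 0.003961, so r = 0.047527 = 4.753%.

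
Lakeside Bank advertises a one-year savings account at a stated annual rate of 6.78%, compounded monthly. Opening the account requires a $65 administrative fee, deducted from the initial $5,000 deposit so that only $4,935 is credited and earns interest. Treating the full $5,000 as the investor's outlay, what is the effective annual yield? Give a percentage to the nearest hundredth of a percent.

Value after one year: 4,935 × (1 + 0.0678/12)^12 = 4,935 × 1.069947 = $5,280.19.
Effective yield on the $5,000 outlay: 5,280.19 / 5,000 − 1 = 0.056038 = 5.60%.

5.60%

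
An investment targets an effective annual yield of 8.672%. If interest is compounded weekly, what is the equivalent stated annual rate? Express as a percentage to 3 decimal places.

8.323%

(1 + r/52)^52 − 1 = 0.08672, so 1 + r/52 = 1.08672^(1/52).
r/52 = 0.001601, so r = 0.083231 = 8.323%.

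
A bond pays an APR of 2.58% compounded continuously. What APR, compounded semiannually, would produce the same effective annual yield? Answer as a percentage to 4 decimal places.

EAR under continuous compounding: e^0.0258 − 1 = 0.026136.
Solve (1 + r/2)^2 = 1.026136: r/2 = 1.026136^(1/2) − 1 = 0.012984, so r = 0.025967 = 2.5967%.

2.5967%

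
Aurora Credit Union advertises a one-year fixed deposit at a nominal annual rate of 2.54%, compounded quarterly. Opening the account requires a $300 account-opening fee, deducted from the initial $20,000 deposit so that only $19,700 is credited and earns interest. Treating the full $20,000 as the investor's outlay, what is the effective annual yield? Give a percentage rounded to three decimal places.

1.026%

Value after one year: 19,700 × (1 + 0.0254/4)^4 = 19,700 × 1.025643 = $20,205.17.
Effective yield on the $20,000 outlay: 20,205.17 / 20,000 − 1 = 0.010258 = 1.026%.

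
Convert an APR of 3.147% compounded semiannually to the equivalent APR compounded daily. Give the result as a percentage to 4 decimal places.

EAR = (1 + 0.03147/2)^2 − 1 = 0.031718.
Solve (1 + r/365)^365 = 1.031718: r/365 = 1.031718^(1/365) − 1 = 0.000086, so r = 0.031226 = 3.1226%.

3.1226%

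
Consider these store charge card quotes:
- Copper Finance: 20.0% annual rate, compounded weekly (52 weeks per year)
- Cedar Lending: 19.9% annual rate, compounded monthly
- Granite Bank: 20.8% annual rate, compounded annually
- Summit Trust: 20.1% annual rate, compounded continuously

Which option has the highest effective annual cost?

Summit Trust

Copper Finance: (1 + 0.200/52)^52 − 1 = 22.093%
Cedar Lending: (1 + 0.199/12)^12 − 1 = 21.819%
Granite Bank: compounded annually, EAR = 20.800%
Summit Trust: e^0.201 − 1 = 22.262%
The highest effective annual rate is Summit Trust at 22.262%.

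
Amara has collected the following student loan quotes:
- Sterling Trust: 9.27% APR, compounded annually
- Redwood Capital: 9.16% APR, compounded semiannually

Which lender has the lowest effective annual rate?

Sterling Trust

Sterling Trust: compounded annually, EAR = 9.270%
Redwood Capital: (1 + 0.0916/2)^2 − 1 = 9.370%
The lowest effective annual rate is Sterling Trust at 9.270%.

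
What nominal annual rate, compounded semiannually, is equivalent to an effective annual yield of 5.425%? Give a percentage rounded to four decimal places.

(1 + r/2)^2 − 1 = 0.05425, so 1 + r/2 = 1.05425^(1/2).
r/2 = 0.026767, so r = 0.053534 = 5.3534%.

5.3534%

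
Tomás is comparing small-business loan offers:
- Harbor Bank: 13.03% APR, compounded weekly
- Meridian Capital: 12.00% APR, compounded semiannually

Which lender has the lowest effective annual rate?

Harbor Bank: (1 + 0.1303/52)^52 − 1 = 13.898%
Meridian Capital: (1 + 0.1200/2)^2 − 1 = 12.360%
The lowest effective annual rate is Meridian Capital at 12.360%.

Meridian Capital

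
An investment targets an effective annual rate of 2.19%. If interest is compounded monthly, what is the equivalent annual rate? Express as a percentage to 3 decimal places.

(1 + r/12)^12 − 1 = 0.0219, so 1 + r/12 = 1.0219^(1/12).
r/12 = 0.001807, so r = 0.021683 = 2.168%.

2.168%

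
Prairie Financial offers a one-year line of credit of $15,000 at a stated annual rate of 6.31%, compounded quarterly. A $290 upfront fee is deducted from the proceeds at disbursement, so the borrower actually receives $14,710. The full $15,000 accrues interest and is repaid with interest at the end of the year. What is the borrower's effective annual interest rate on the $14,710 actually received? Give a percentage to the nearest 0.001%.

8.560%

Amount owed after one year: 15,000 × (1 + 0.0631/4)^4 = 15,000 × 1.064609 = $15,969.13.
Effective rate on net proceeds: 15,969.13 / 14,710 − 1 = 0.085597 = 8.560%.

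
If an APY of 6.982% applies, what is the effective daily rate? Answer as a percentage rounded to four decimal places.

The per-day rate i satisfies (1 + i)^365 = 1 + 0.06982.
i = 1.06982^(1/365) − 1 = 0.0001849 = 0.0185%.

0.0185%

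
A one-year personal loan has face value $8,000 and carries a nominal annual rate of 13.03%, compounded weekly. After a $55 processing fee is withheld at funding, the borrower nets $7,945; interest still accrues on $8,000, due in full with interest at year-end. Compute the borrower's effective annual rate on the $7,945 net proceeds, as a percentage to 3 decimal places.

Amount owed after one year: 8,000 × (1 + 0.1303/52)^52 = 8,000 × 1.138984 = $9,111.88.
Effective rate on net proceeds: 9,111.88 / 7,945 − 1 = 0.146869 = 14.687%.

14.687%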